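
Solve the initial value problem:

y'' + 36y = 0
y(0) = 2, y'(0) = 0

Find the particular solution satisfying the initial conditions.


Characteristic roots of r² + 36 = 0 are ±6i, so y = C₁cos(6x) + C₂sin(6x).
Apply y(0) = 2: C₁ = 2. Differentiate and apply y'(0) = 0: 6·C₂ = 0, so C₂ = 0.
Particular solution: y = 2cos(6x).


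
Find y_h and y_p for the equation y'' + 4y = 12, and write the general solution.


Homogeneous part: r² + 4 = 0 ⇒ r = ±2i, so y_h = C₁cos(2x) + C₂sin(2x).
Try constant y_p = A; plug in: 4A = 12 ⇒ A = 3.
General solution: y = C₁cos(2x) + C₂sin(2x) + 3.


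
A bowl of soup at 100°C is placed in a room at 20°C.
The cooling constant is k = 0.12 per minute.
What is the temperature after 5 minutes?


Newton's law: dT/dt = -k(T - T_a) has solution T(t) = T_a + (T₀ - T_a)e^(-kt).
Plug in T_a = 20, T₀ = 100, k = 0.12, t = 5: T(5) = 20 + (80)e^(-0.60) ≈ 63.9°C.


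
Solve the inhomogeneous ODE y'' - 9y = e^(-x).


Characteristic roots of r² - 9 = 0 are -3, 3.
y_h = C₁e^(-3x) + C₂e^(3x).
Forcing exponent -1 is not a characteristic root; try y_p = Ae^(-x).
Substitute: A·(1 + (0)·-1 + (-9)) = A·-8 = 1, so A = -1/8.
General solution: y = C₁e^(-3x) + C₂e^(3x) - (1/8)e^(-x).


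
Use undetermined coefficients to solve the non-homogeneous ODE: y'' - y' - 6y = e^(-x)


Characteristic roots of r² - r - 6 = 0 are 3, -2.
y_h = C₁e^(3x) + C₂e^(-2x).
Forcing exponent -1 is not a characteristic root; try y_p = Ae^(-x).
Substitute: A·(1 + (-1)·-1 + (-6)) = A·-4 = 1, so A = -1/4.
General solution: y = C₁e^(3x) + C₂e^(-2x) - (1/4)e^(-x).


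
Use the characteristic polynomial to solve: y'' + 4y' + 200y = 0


Characteristic equation: r² + 4r + 200 = 0.
Discriminant is negative; roots r = -2 ± 14i (complex conjugate pair).
General solution uses e^(α x)(C₁ cos(β x) + C₂ sin(β x)): y = e^(-2x)(C₁cos(14x) + C₂sin(14x)).


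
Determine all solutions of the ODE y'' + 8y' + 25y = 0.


Characteristic equation: r² + 8r + 25 = 0.
Discriminant is negative; roots r = -4 ± 3i (complex conjugate pair).
General solution uses e^(α x)(C₁ cos(β x) + C₂ sin(β x)): y = e^(-4x)(C₁cos(3x) + C₂sin(3x)).


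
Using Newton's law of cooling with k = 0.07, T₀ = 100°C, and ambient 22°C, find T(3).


Newton's law: dT/dt = -k(T - T_a) has solution T(t) = T_a + (T₀ - T_a)e^(-kt).
Plug in T_a = 22, T₀ = 100, k = 0.07, t = 3: T(3) = 22 + (78)e^(-0.21) ≈ 85.2°C.


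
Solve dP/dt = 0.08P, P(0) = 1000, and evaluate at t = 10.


The ODE dP/dt = 0.08P has solution P(t) = P(0)e^(0.08t).
Substitute P(0) = 1000 and t = 10: P(10) = 1000 e^(0.80) ≈ 2226.


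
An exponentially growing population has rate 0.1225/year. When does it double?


Exponential growth: P(t) = P₀ e^(0.1225t). Set P(t)/P₀ = 2: e^(0.1225t) = 2.
Solve: t = ln(2)/0.1225 ≈ 5.66 years.


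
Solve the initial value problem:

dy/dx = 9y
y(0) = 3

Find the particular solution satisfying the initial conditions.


General solution of y' = 9y is y = Ce^(9x).
Apply y(0) = 3: C = 3.
Particular solution: y = 3e^(9x).


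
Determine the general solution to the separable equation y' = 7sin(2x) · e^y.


Separate: e^(-y) dy = 7sin(2x) dx.
Integrate: -e^(-y) = -(7/2)cos(2x) + C₀.
Rearrange: e^(-y) = (7/2)cos(2x) + C.


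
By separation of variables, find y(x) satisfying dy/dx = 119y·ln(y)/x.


Separate: dy/[y ln(y)] = 119 dx/x.
Substitute u = ln(y): du/u = 119 dx/x.
Integrate: ln|ln(y)| = 119ln|x| + C₀, hence ln(y) = C·x^119.


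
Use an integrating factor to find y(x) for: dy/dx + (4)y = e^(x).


P(x) = 4 ⇒ μ = e^(4x).
(μ y)' = e^(5x) ⇒ μ y = e^(5x)/5 + C.
Divide by μ: y = (1/5)e^(x) + Ce^(-4x).


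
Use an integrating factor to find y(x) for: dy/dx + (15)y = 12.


P(x) = 15, Q(x) = 12; integrating factor μ = e^(15x).
(μ y)' = 12e^(15x) ⇒ μ y = (4/5)e^(15x) + C.
Divide by μ: y = 4/5 + Ce^(-15x).


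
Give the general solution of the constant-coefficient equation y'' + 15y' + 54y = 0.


Characteristic equation: r² + 15r + 54 = 0.
Factor: (r + 9)(r + 6) = 0 ⇒ r = -9, -6 (distinct real).
General solution: y = C₁e^(-9x) + C₂e^(-6x).


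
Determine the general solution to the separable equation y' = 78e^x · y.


Separate variables: dy/y = 78e^x dx.
Integrate: ln|y| = 78e^x + C₀.
Exponentiate: y = Ce^(78e^x).


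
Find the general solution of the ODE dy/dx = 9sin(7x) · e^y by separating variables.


Separate: e^(-y) dy = 9sin(7x) dx.
Integrate: -e^(-y) = -(9/7)cos(7x) + C₀.
Rearrange: e^(-y) = (9/7)cos(7x) + C.


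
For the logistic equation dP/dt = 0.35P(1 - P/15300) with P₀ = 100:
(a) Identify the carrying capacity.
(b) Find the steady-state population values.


Logistic ODE dP/dt = 0.35P(1 - P/15300) has equilibria where dP/dt = 0, i.e. P = 0 or P = 15300.
The coefficient (1 - P/K) = 0 when P = K, identifying K = 15300 as the carrying capacity.
(a) K = 15300; (b) equilibria P = 0 and P = 15300.


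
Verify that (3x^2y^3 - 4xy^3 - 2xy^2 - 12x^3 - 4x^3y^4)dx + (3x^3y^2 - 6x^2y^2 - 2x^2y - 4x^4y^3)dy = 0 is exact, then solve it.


Check exactness: ∂M/∂y = 9x^2y^2 - 12xy^2 - 4xy - 16x^3y^3 and ∂N/∂x = 9x^2y^2 - 12xy^2 - 4xy - 16x^3y^3; equal, so the equation is exact.
Integrate M with respect to x (treating y as constant): ∫M dx = x^3y^3 - 2x^2y^3 - x^2y^2 - 3x^4 - x^4y^4 + h(y).
Differentiate w.r.t. y and set equal to N: all terms match, so h'(y) = 0 and h is a constant absorbed into C.
General solution: x^3y^3 - 2x^2y^3 - x^2y^2 - 3x^4 - x^4y^4 = C.


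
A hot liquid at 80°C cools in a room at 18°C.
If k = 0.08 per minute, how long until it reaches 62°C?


From T(t) = T_a + (T₀ - T_a)e^(-kt), set T(t) = 62:
(62 - 18) / (80 - 18) = e^(-0.08t), so t = -ln(0.710)/0.08 ≈ 4.3 minutes.


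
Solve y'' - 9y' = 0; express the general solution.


Characteristic equation: r² - 9r = 0.
Factor: (r - 0)(r - 9) = 0 ⇒ r = 0, 9 (distinct real).
General solution: y = C₁ + C₂e^(9x).


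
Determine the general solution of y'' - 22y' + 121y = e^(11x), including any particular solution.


Characteristic polynomial (r - 11)² = 0; repeated root r = 11.
y_h = (C₁ + C₂x)e^(11x). Forcing matches the repeated root (resonance), so try y_p = Ax² e^(11x).
Substitute and solve for A: 2A = 1, so A = 1/2.
General solution: y = (C₁ + C₂x + (1/2)x²)e^(11x).


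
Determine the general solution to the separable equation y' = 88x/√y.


Separate: √y dy = 88x dx.
Integrate: (2/3)y^(3/2) = 44x² + C.


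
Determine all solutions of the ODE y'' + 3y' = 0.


Characteristic equation: r² + 3r = 0.
Factor: (r + 3)(r - 0) = 0 ⇒ r = -3, 0 (distinct real).
General solution: y = C₁e^(-3x) + C₂.


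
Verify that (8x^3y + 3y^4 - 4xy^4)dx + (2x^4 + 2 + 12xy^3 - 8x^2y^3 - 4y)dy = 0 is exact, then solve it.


Check exactness: ∂M/∂y = 8x^3 + 12y^3 - 16xy^3 and ∂N/∂x = 8x^3 + 12y^3 - 16xy^3; equal, so the equation is exact.
Integrate M with respect to x (treating y as constant): ∫M dx = 2x^4y + 3xy^4 - 2x^2y^4 + h(y).
Differentiate w.r.t. y and set equal to N: the x-dependent terms already match, leaving h'(y) = 2 - 4y. Integrate: h(y) = 2y - 2y^2.
So F(x,y) = 2x^4y + 2y + 3xy^4 - 2x^2y^4 - 2y^2.
General solution: 2x^4y + 2y + 3xy^4 - 2x^2y^4 - 2y^2 = C.


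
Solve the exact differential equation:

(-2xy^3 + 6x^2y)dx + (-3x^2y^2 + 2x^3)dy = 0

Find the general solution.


Check exactness: ∂M/∂y = -6xy^2 + 6x^2 and ∂N/∂x = -6xy^2 + 6x^2; equal, so the equation is exact.
Integrate M with respect to x (treating y as constant): ∫M dx = -x^2y^3 + 2x^3y + h(y).
Differentiate w.r.t. y and set equal to N: all terms match, so h'(y) = 0 and h is a constant absorbed into C.
General solution: -x^2y^3 + 2x^3y = C.


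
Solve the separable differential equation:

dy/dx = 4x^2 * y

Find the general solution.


Separate variables: dy/y = 4x^2 dx.
Integrate: ln|y| = (4/3)x^3 + C₀.
Exponentiate: y = Ce^((4/3)x^3).


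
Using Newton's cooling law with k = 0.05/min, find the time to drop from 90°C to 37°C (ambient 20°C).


From T(t) = T_a + (T₀ - T_a)e^(-kt), set T(t) = 37:
(37 - 20) / (90 - 20) = e^(-0.05t), so t = -ln(0.243)/0.05 ≈ 28.3 minutes.


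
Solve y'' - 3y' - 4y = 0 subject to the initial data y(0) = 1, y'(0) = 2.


Characteristic roots of r² - 3r - 4 = 0 are -1, 4.
General solution y = c₁ e^(-x) + c₂ e^(4x).
Apply y(0) = 1: c₁ + c₂ = 1. Apply y'(0) = 2: -1 c₁ + 4 c₂ = 2.
Solve: c₁ = 2/5, c₂ = 3/5.
Particular solution: y = (2/5)e^(-x) + (3/5)e^(4x).


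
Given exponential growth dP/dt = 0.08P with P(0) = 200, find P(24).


The ODE dP/dt = 0.08P has solution P(t) = P(0)e^(0.08t).
Substitute P(0) = 200 and t = 24: P(24) = 200 e^(1.92) ≈ 1364.


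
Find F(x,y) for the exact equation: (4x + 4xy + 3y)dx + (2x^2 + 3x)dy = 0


Check exactness: ∂M/∂y = 4x + 3 and ∂N/∂x = 4x + 3; equal, so the equation is exact.
Integrate M with respect to x (treating y as constant): ∫M dx = 2x^2 + 2x^2y + 3xy + h(y).
Differentiate w.r.t. y and set equal to N: all terms match, so h'(y) = 0 and h is a constant absorbed into C.
General solution: 2x^2 + 2x^2y + 3xy = C.


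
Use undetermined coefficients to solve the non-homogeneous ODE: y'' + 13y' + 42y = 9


Characteristic roots of r² + 13r + 42 = 0 are -7, -6.
y_h = C₁e^(-7x) + C₂e^(-6x).
Constant forcing; try y_p = A. Then 42A = 9 ⇒ A = 3/14.
General solution: y = C₁e^(-7x) + C₂e^(-6x) + 3/14.


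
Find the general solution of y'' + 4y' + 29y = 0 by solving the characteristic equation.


Characteristic equation: r² + 4r + 29 = 0.
Discriminant is negative; roots r = -2 ± 5i (complex conjugate pair).
General solution uses e^(α x)(C₁ cos(β x) + C₂ sin(β x)): y = e^(-2x)(C₁cos(5x) + C₂sin(5x)).


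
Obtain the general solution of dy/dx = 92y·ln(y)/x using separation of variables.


Separate: dy/[y ln(y)] = 92 dx/x.
Substitute u = ln(y): du/u = 92 dx/x.
Integrate: ln|ln(y)| = 92ln|x| + C₀, hence ln(y) = C·x^92.


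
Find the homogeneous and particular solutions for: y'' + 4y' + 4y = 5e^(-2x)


Characteristic polynomial (r + 2)² = 0; repeated root r = -2.
y_h = (C₁ + C₂x)e^(-2x). Forcing matches the repeated root (resonance), so try y_p = Ax² e^(-2x).
Substitute and solve for A: 2A = 5, so A = 5/2.
General solution: y = (C₁ + C₂x + (5/2)x²)e^(-2x).


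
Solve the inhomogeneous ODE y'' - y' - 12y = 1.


Characteristic roots of r² - r - 12 = 0 are -3, 4.
y_h = C₁e^(-3x) + C₂e^(4x).
Forcing exponent 0 is not a characteristic root; try y_p = A.
Substitute: A·(0 + (-1)·0 + (-12)) = A·-12 = 1, so A = -1/12.
General solution: y = C₁e^(-3x) + C₂e^(4x) - 1/12.


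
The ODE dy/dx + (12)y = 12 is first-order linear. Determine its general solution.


P(x) = 12, Q(x) = 12; integrating factor μ = e^(12x).
(μ y)' = 12e^(12x) ⇒ μ y = e^(12x) + C.
Divide by μ: y = 1 + Ce^(-12x).


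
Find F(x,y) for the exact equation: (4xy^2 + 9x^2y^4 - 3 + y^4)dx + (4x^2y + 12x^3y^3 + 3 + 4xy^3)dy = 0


Check exactness: ∂M/∂y = 8xy + 36x^2y^3 + 4y^3 and ∂N/∂x = 8xy + 36x^2y^3 + 4y^3; equal, so the equation is exact.
Integrate M with respect to x (treating y as constant): ∫M dx = 2x^2y^2 + 3x^3y^4 - 3x + xy^4 + h(y).
Differentiate w.r.t. y and set equal to N: the x-dependent terms already match, leaving h'(y) = 3. Integrate: h(y) = 3y.
So F(x,y) = 2x^2y^2 + 3x^3y^4 - 3x + 3y + xy^4.
General solution: 2x^2y^2 + 3x^3y^4 - 3x + 3y + xy^4 = C.


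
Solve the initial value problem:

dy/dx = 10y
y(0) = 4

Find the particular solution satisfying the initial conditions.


General solution of y' = 10y is y = Ce^(10x).
Apply y(0) = 4: C = 4.
Particular solution: y = 4e^(10x).


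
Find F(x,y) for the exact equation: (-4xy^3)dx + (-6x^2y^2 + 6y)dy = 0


Check exactness: ∂M/∂y = -12xy^2 and ∂N/∂x = -12xy^2; equal, so the equation is exact.
Integrate M with respect to x (treating y as constant): ∫M dx = -2x^2y^3 + h(y).
Differentiate w.r.t. y and set equal to N: the x-dependent terms already match, leaving h'(y) = 6y. Integrate: h(y) = 3y^2.
So F(x,y) = -2x^2y^3 + 3y^2.
General solution: -2x^2y^3 + 3y^2 = C.


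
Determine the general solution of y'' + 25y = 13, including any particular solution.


Homogeneous part: r² + 25 = 0 ⇒ r = ±5i, so y_h = C₁cos(5x) + C₂sin(5x).
Try constant y_p = A; plug in: 25A = 13 ⇒ A = 13/25.
General solution: y = C₁cos(5x) + C₂sin(5x) + 13/25.


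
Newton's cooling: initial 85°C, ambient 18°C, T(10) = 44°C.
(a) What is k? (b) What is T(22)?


Newton's law: T(t) = T_a + (T₀ - T_a)e^(-kt).
(a) Use T(10) = 44: (44 - 18)/(85 - 18) = e^(-k·10), so k = -ln(0.388)/10 ≈ 0.0947.
(b) Apply k to t = 22: T(22) = 18 + (67)e^(-2.083) ≈ 26.3°C.


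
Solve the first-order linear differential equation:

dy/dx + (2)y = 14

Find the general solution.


P(x) = 2, Q(x) = 14; integrating factor μ = e^(2x).
(μ y)' = 14e^(2x) ⇒ μ y = 7e^(2x) + C.
Divide by μ: y = 7 + Ce^(-2x).


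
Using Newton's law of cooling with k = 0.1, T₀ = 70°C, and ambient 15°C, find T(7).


Newton's law: dT/dt = -k(T - T_a) has solution T(t) = T_a + (T₀ - T_a)e^(-kt).
Plug in T_a = 15, T₀ = 70, k = 0.1, t = 7: T(7) = 15 + (55)e^(-0.70) ≈ 42.3°C.


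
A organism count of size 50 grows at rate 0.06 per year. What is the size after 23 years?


The ODE dP/dt = 0.06P has solution P(t) = P(0)e^(0.06t).
Substitute P(0) = 50 and t = 23: P(23) = 50 e^(1.38) ≈ 199.


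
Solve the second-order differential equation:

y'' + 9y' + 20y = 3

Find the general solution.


Characteristic roots of r² + 9r + 20 = 0 are -4, -5.
y_h = C₁e^(-4x) + C₂e^(-5x).
Constant forcing; try y_p = A. Then 20A = 3 ⇒ A = 3/20.
General solution: y = C₁e^(-4x) + C₂e^(-5x) + 3/20.


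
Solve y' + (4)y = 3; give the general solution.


P(x) = 4, Q(x) = 3; integrating factor μ = e^(4x).
(μ y)' = 3e^(4x) ⇒ μ y = (3/4)e^(4x) + C.
Divide by μ: y = 3/4 + Ce^(-4x).


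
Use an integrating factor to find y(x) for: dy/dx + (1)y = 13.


P(x) = 1, Q(x) = 13; integrating factor μ = e^(x).
(μ y)' = 13e^(x) ⇒ μ y = 13e^(x) + C.
Divide by μ: y = 13 + Ce^(-x).


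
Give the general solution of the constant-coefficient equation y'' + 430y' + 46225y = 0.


Characteristic equation: r² + 430r + 46225 = 0, i.e. (r + 215)² = 0.
Repeated root r = -215; include an x factor for the second linearly independent solution.
General solution: y = (C₁ + C₂x)e^(-215x).


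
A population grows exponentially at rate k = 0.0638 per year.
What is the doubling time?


Exponential growth: P(t) = P₀ e^(0.0638t). Set P(t)/P₀ = 2: e^(0.0638t) = 2.
Solve: t = ln(2)/0.0638 ≈ 10.86 years.


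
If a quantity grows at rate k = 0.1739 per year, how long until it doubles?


Exponential growth: P(t) = P₀ e^(0.1739t). Set P(t)/P₀ = 2: e^(0.1739t) = 2.
Solve: t = ln(2)/0.1739 ≈ 3.99 years.


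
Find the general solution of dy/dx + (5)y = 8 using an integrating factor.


P(x) = 5, Q(x) = 8; integrating factor μ = e^(5x).
(μ y)' = 8e^(5x) ⇒ μ y = (8/5)e^(5x) + C.
Divide by μ: y = 8/5 + Ce^(-5x).


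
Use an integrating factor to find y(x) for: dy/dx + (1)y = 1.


P(x) = 1, Q(x) = 1; integrating factor μ = e^(x).
(μ y)' = e^(x) ⇒ μ y = e^(x) + C.
Divide by μ: y = 1 + Ce^(-x).


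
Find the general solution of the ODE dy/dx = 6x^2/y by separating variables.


Separate variables: y dy = 6x^2 dx.
Integrate both sides: y²/2 = 2x^3 + C₀.
Multiply by 2: y² = 4x^3 + C.


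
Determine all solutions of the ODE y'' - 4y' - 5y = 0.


Characteristic equation: r² - 4r - 5 = 0.
Factor: (r + 1)(r - 5) = 0 ⇒ r = -1, 5 (distinct real).
General solution: y = C₁e^(-x) + C₂e^(5x).


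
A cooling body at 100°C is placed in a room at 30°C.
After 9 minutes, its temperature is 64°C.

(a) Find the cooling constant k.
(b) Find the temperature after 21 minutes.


Newton's law: T(t) = T_a + (T₀ - T_a)e^(-kt).
(a) Use T(9) = 64: (64 - 30)/(100 - 30) = e^(-k·9), so k = -ln(0.486)/9 ≈ 0.0802.
(b) Apply k to t = 21: T(21) = 30 + (70)e^(-1.685) ≈ 43.0°C.


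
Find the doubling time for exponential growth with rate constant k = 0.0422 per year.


Exponential growth: P(t) = P₀ e^(0.0422t). Set P(t)/P₀ = 2: e^(0.0422t) = 2.
Solve: t = ln(2)/0.0422 ≈ 16.43 years.


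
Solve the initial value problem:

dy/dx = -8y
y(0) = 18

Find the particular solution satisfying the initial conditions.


General solution of y' = -8y is y = Ce^(-8x).
Apply y(0) = 18: C = 18.
Particular solution: y = 18e^(-8x).


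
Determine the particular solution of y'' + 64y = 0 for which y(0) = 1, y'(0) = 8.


Characteristic roots of r² + 64 = 0 are ±8i, so y = C₁cos(8x) + C₂sin(8x).
Apply y(0) = 1: C₁ = 1. Differentiate and apply y'(0) = 8: 8·C₂ = 8, so C₂ = 1.
Particular solution: y = cos(8x) + sin(8x).


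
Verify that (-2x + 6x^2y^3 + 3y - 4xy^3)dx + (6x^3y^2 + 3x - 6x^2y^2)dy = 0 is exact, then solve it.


Check exactness: ∂M/∂y = 18x^2y^2 + 3 - 12xy^2 and ∂N/∂x = 18x^2y^2 + 3 - 12xy^2; equal, so the equation is exact.
Integrate M with respect to x (treating y as constant): ∫M dx = -x^2 + 2x^3y^3 + 3xy - 2x^2y^3 + h(y).
Differentiate w.r.t. y and set equal to N: all terms match, so h'(y) = 0 and h is a constant absorbed into C.
General solution: -x^2 + 2x^3y^3 + 3xy - 2x^2y^3 = C.


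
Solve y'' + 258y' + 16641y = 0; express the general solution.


Characteristic equation: r² + 258r + 16641 = 0, i.e. (r + 129)² = 0.
Repeated root r = -129; include an x factor for the second linearly independent solution.
General solution: y = (C₁ + C₂x)e^(-129x).


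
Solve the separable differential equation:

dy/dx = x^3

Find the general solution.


Integrate both sides with respect to x: y = ∫ x^3 dx = (1/4)x^4 + C.


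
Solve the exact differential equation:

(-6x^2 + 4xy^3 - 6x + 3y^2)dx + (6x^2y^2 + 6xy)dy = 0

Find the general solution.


Check exactness: ∂M/∂y = 12xy^2 + 6y and ∂N/∂x = 12xy^2 + 6y; equal, so the equation is exact.
Integrate M with respect to x (treating y as constant): ∫M dx = -2x^3 + 2x^2y^3 - 3x^2 + 3xy^2 + h(y).
Differentiate w.r.t. y and set equal to N: all terms match, so h'(y) = 0 and h is a constant absorbed into C.
General solution: -2x^3 + 2x^2y^3 - 3x^2 + 3xy^2 = C.


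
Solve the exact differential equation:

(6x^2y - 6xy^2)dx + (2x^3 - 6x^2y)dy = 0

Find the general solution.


Check exactness: ∂M/∂y = 6x^2 - 12xy and ∂N/∂x = 6x^2 - 12xy; equal, so the equation is exact.
Integrate M with respect to x (treating y as constant): ∫M dx = 2x^3y - 3x^2y^2 + h(y).
Differentiate w.r.t. y and set equal to N: all terms match, so h'(y) = 0 and h is a constant absorbed into C.
General solution: 2x^3y - 3x^2y^2 = C.


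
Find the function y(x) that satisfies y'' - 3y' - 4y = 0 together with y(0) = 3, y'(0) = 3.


Characteristic roots of r² - 3r - 4 = 0 are 4, -1.
General solution y = c₁ e^(4x) + c₂ e^(-x).
Apply y(0) = 3: c₁ + c₂ = 3. Apply y'(0) = 3: 4 c₁ - 1 c₂ = 3.
Solve: c₁ = 6/5, c₂ = 9/5.
Particular solution: y = (6/5)e^(4x) + (9/5)e^(-x).


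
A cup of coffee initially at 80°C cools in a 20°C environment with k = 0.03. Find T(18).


Newton's law: dT/dt = -k(T - T_a) has solution T(t) = T_a + (T₀ - T_a)e^(-kt).
Plug in T_a = 20, T₀ = 80, k = 0.03, t = 18: T(18) = 20 + (60)e^(-0.54) ≈ 55.0°C.


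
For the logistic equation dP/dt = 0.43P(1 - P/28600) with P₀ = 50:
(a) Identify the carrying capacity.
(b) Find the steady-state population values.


Logistic ODE dP/dt = 0.43P(1 - P/28600) has equilibria where dP/dt = 0, i.e. P = 0 or P = 28600.
The coefficient (1 - P/K) = 0 when P = K, identifying K = 28600 as the carrying capacity.
(a) K = 28600; (b) equilibria P = 0 and P = 28600.


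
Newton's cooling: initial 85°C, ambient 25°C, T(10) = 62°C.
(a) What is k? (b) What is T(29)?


Newton's law: T(t) = T_a + (T₀ - T_a)e^(-kt).
(a) Use T(10) = 62: (62 - 25)/(85 - 25) = e^(-k·10), so k = -ln(0.617)/10 ≈ 0.0483.
(b) Apply k to t = 29: T(29) = 25 + (60)e^(-1.402) ≈ 39.8°C.


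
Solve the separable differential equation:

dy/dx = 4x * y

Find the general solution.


Separate variables: dy/y = 4x dx.
Integrate: ln|y| = 2x^2 + C₀.
Exponentiate: y = Ce^(2x^2).


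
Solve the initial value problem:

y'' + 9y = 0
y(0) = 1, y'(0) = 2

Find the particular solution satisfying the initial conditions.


Characteristic roots of r² + 9 = 0 are ±3i, so y = C₁cos(3x) + C₂sin(3x).
Apply y(0) = 1: C₁ = 1. Differentiate and apply y'(0) = 2: 3·C₂ = 2, so C₂ = 2/3.
Particular solution: y = cos(3x) + (2/3)sin(3x).


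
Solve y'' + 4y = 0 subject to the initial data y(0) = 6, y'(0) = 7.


Characteristic roots of r² + 4 = 0 are ±2i, so y = C₁cos(2x) + C₂sin(2x).
Apply y(0) = 6: C₁ = 6. Differentiate and apply y'(0) = 7: 2·C₂ = 7, so C₂ = 7/2.
Particular solution: y = 6cos(2x) + (7/2)sin(2x).


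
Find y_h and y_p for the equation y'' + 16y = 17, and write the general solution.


Homogeneous part: r² + 16 = 0 ⇒ r = ±4i, so y_h = C₁cos(4x) + C₂sin(4x).
Try constant y_p = A; plug in: 16A = 17 ⇒ A = 17/16.
General solution: y = C₁cos(4x) + C₂sin(4x) + 17/16.


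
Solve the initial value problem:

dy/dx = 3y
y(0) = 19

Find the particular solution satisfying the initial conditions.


General solution of y' = 3y is y = Ce^(3x).
Apply y(0) = 19: C = 19.
Particular solution: y = 19e^(3x).


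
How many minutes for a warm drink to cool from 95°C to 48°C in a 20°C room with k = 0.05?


From T(t) = T_a + (T₀ - T_a)e^(-kt), set T(t) = 48:
(48 - 20) / (95 - 20) = e^(-0.05t), so t = -ln(0.373)/0.05 ≈ 19.7 minutes.


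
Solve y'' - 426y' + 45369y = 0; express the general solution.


Characteristic equation: r² - 426r + 45369 = 0, i.e. (r - 213)² = 0.
Repeated root r = 213; include an x factor for the second linearly independent solution.
General solution: y = (C₁ + C₂x)e^(213x).


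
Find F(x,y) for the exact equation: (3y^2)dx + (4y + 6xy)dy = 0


Check exactness: ∂M/∂y = 6y and ∂N/∂x = 6y; equal, so the equation is exact.
Integrate M with respect to x (treating y as constant): ∫M dx = 3xy^2 + h(y).
Differentiate w.r.t. y and set equal to N: the x-dependent terms already match, leaving h'(y) = 4y. Integrate: h(y) = 2y^2.
So F(x,y) = 2y^2 + 3xy^2.
General solution: 2y^2 + 3xy^2 = C.


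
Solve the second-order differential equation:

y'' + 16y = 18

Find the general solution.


Homogeneous part: r² + 16 = 0 ⇒ r = ±4i, so y_h = C₁cos(4x) + C₂sin(4x).
Try constant y_p = A; plug in: 16A = 18 ⇒ A = 9/8.
General solution: y = C₁cos(4x) + C₂sin(4x) + 9/8.


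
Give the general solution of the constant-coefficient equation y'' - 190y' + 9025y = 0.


Characteristic equation: r² - 190r + 9025 = 0, i.e. (r - 95)² = 0.
Repeated root r = 95; include an x factor for the second linearly independent solution.
General solution: y = (C₁ + C₂x)e^(95x).


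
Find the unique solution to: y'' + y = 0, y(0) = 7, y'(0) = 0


Characteristic roots of r² + 1 = 0 are ±1i, so y = C₁cos(x) + C₂sin(x).
Apply y(0) = 7: C₁ = 7. Differentiate and apply y'(0) = 0: 1·C₂ = 0, so C₂ = 0.
Particular solution: y = 7cos(x).


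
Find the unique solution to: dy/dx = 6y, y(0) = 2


General solution of y' = 6y is y = Ce^(6x).
Apply y(0) = 2: C = 2.
Particular solution: y = 2e^(6x).


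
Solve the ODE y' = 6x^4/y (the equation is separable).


Separate variables: y dy = 6x^4 dx.
Integrate both sides: y²/2 = (6/5)x^5 + C₀.
Multiply by 2: y² = (12/5)x^5 + C.


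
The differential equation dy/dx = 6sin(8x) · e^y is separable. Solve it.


Separate: e^(-y) dy = 6sin(8x) dx.
Integrate: -e^(-y) = -(3/4)cos(8x) + C₀.
Rearrange: e^(-y) = (3/4)cos(8x) + C.


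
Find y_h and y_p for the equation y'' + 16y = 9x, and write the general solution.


Homogeneous: r² + 16 = 0 ⇒ r = ±4i, y_h = C₁cos(4x) + C₂sin(4x).
Polynomial forcing; try y_p = Ax + B. Then y_p'' + 16 y_p = 16(Ax + B) = 9x, so B = 0 and A = 9/16.
General solution: y = C₁cos(4x) + C₂sin(4x) + (9/16)x.


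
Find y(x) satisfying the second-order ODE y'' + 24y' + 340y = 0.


Characteristic equation: r² + 24r + 340 = 0.
Discriminant is negative; roots r = -12 ± 14i (complex conjugate pair).
General solution uses e^(α x)(C₁ cos(β x) + C₂ sin(β x)): y = e^(-12x)(C₁cos(14x) + C₂sin(14x)).


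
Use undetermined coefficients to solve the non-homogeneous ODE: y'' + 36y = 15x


Homogeneous: r² + 36 = 0 ⇒ r = ±6i, y_h = C₁cos(6x) + C₂sin(6x).
Polynomial forcing; try y_p = Ax + B. Then y_p'' + 36 y_p = 36(Ax + B) = 15x, so B = 0 and A = 5/12.
General solution: y = C₁cos(6x) + C₂sin(6x) + (5/12)x.


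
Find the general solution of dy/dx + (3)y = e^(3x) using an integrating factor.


P(x) = 3 ⇒ μ = e^(3x).
(μ y)' = e^(6x) ⇒ μ y = (1/6)e^(6x) + C.
Divide by μ: y = (1/6)e^(3x) + Ce^(-3x).


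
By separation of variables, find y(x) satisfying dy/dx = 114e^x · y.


Separate variables: dy/y = 114e^x dx.
Integrate: ln|y| = 114e^x + C₀.
Exponentiate: y = Ce^(114e^x).


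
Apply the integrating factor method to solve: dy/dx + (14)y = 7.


P(x) = 14, Q(x) = 7; integrating factor μ = e^(14x).
(μ y)' = 7e^(14x) ⇒ μ y = (1/2)e^(14x) + C.
Divide by μ: y = 1/2 + Ce^(-14x).


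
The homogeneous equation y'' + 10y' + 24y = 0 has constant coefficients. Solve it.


Characteristic equation: r² + 10r + 24 = 0.
Factor: (r + 6)(r + 4) = 0 ⇒ r = -6, -4 (distinct real).
General solution: y = C₁e^(-6x) + C₂e^(-4x).


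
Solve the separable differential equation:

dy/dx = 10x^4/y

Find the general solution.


Separate variables: y dy = 10x^4 dx.
Integrate both sides: y²/2 = 2x^5 + C₀.
Multiply by 2: y² = 4x^5 + C.


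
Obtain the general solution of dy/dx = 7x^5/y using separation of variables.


Separate variables: y dy = 7x^5 dx.
Integrate both sides: y²/2 = (7/6)x^6 + C₀.
Multiply by 2: y² = (7/3)x^6 + C.


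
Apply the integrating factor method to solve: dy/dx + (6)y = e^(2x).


P(x) = 6 ⇒ μ = e^(6x).
(μ y)' = e^(8x) ⇒ μ y = e^(8x)/8 + C.
Divide by μ: y = (1/8)e^(2x) + Ce^(-6x).


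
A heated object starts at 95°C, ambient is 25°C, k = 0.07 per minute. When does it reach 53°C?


From T(t) = T_a + (T₀ - T_a)e^(-kt), set T(t) = 53:
(53 - 25) / (95 - 25) = e^(-0.07t), so t = -ln(0.400)/0.07 ≈ 13.1 minutes.


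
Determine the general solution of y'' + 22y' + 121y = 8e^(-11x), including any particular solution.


Characteristic polynomial (r + 11)² = 0; repeated root r = -11.
y_h = (C₁ + C₂x)e^(-11x). Forcing matches the repeated root (resonance), so try y_p = Ax² e^(-11x).
Substitute and solve for A: 2A = 8, so A = 4.
General solution: y = (C₁ + C₂x + 4x²)e^(-11x).


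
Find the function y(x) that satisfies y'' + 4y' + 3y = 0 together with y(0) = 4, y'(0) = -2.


Characteristic roots of r² + 4r + 3 = 0 are -1, -3.
General solution y = c₁ e^(-x) + c₂ e^(-3x).
Apply y(0) = 4: c₁ + c₂ = 4. Apply y'(0) = -2: -1 c₁ - 3 c₂ = -2.
Solve: c₁ = 5, c₂ = -1.
Particular solution: y = 5e^(-x) - e^(-3x).


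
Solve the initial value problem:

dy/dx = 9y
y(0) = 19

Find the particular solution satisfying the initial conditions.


General solution of y' = 9y is y = Ce^(9x).
Apply y(0) = 19: C = 19.
Particular solution: y = 19e^(9x).


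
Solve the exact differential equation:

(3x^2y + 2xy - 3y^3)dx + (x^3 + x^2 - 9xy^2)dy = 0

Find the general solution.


Check exactness: ∂M/∂y = 3x^2 + 2x - 9y^2 and ∂N/∂x = 3x^2 + 2x - 9y^2; equal, so the equation is exact.
Integrate M with respect to x (treating y as constant): ∫M dx = x^3y + x^2y - 3xy^3 + h(y).
Differentiate w.r.t. y and set equal to N: all terms match, so h'(y) = 0 and h is a constant absorbed into C.
General solution: x^3y + x^2y - 3xy^3 = C.


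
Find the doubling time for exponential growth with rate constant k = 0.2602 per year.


Exponential growth: P(t) = P₀ e^(0.2602t). Set P(t)/P₀ = 2: e^(0.2602t) = 2.
Solve: t = ln(2)/0.2602 ≈ 2.66 years.


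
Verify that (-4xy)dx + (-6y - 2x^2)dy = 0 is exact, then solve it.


Check exactness: ∂M/∂y = -4x and ∂N/∂x = -4x; equal, so the equation is exact.
Integrate M with respect to x (treating y as constant): ∫M dx = -2x^2y + h(y).
Differentiate w.r.t. y and set equal to N: the x-dependent terms already match, leaving h'(y) = -6y. Integrate: h(y) = -3y^2.
So F(x,y) = -3y^2 - 2x^2y.
General solution: -3y^2 - 2x^2y = C.


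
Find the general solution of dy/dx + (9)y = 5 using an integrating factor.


P(x) = 9, Q(x) = 5; integrating factor μ = e^(9x).
(μ y)' = 5e^(9x) ⇒ μ y = (5/9)e^(9x) + C.
Divide by μ: y = 5/9 + Ce^(-9x).


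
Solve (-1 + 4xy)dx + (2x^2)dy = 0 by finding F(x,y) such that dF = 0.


Check exactness: ∂M/∂y = 4x and ∂N/∂x = 4x; equal, so the equation is exact.
Integrate M with respect to x (treating y as constant): ∫M dx = -x + 2x^2y + h(y).
Differentiate w.r.t. y and set equal to N: all terms match, so h'(y) = 0 and h is a constant absorbed into C.
General solution: -x + 2x^2y = C.


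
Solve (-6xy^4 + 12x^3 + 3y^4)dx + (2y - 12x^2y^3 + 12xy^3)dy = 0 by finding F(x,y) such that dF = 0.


Check exactness: ∂M/∂y = -24xy^3 + 12y^3 and ∂N/∂x = -24xy^3 + 12y^3; equal, so the equation is exact.
Integrate M with respect to x (treating y as constant): ∫M dx = -3x^2y^4 + 3x^4 + 3xy^4 + h(y).
Differentiate w.r.t. y and set equal to N: the x-dependent terms already match, leaving h'(y) = 2y. Integrate: h(y) = y^2.
So F(x,y) = y^2 - 3x^2y^4 + 3x^4 + 3xy^4.
General solution: y^2 - 3x^2y^4 + 3x^4 + 3xy^4 = C.


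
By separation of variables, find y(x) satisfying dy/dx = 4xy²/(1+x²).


Separate: dy/y² = 4x/(1+x²) dx.
Integrate LHS: ∫ dy/y² = -1/y.
Integrate RHS via u = 1+x²: 2ln(1+x²) + C.
Result: -1/y = 2ln(1+x²) + C.


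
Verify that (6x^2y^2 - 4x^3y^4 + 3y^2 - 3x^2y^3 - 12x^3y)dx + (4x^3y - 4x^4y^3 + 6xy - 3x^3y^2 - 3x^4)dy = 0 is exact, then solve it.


Check exactness: ∂M/∂y = 12x^2y - 16x^3y^3 + 6y - 9x^2y^2 - 12x^3 and ∂N/∂x = 12x^2y - 16x^3y^3 + 6y - 9x^2y^2 - 12x^3; equal, so the equation is exact.
Integrate M with respect to x (treating y as constant): ∫M dx = 2x^3y^2 - x^4y^4 + 3xy^2 - x^3y^3 - 3x^4y + h(y).
Differentiate w.r.t. y and set equal to N: all terms match, so h'(y) = 0 and h is a constant absorbed into C.
General solution: 2x^3y^2 - x^4y^4 + 3xy^2 - x^3y^3 - 3x^4y = C.


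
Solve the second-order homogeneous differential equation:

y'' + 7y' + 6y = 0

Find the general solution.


Characteristic equation: r² + 7r + 6 = 0.
Factor: (r + 1)(r + 6) = 0 ⇒ r = -1, -6 (distinct real).
General solution: y = C₁e^(-x) + C₂e^(-6x).


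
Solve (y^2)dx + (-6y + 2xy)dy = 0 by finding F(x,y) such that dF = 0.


Check exactness: ∂M/∂y = 2y and ∂N/∂x = 2y; equal, so the equation is exact.
Integrate M with respect to x (treating y as constant): ∫M dx = xy^2 + h(y).
Differentiate w.r.t. y and set equal to N: the x-dependent terms already match, leaving h'(y) = -6y. Integrate: h(y) = -3y^2.
So F(x,y) = -3y^2 + xy^2.
General solution: -3y^2 + xy^2 = C.


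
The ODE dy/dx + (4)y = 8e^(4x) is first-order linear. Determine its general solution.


P(x) = 4 ⇒ μ = e^(4x).
(μ y)' = 8e^(8x) ⇒ μ y = (8/8)e^(8x) + C.
Divide by μ: y = e^(4x) + Ce^(-4x).


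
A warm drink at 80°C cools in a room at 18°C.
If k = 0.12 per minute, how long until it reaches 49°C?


From T(t) = T_a + (T₀ - T_a)e^(-kt), set T(t) = 49:
(49 - 18) / (80 - 18) = e^(-0.12t), so t = -ln(0.500)/0.12 ≈ 5.8 minutes.


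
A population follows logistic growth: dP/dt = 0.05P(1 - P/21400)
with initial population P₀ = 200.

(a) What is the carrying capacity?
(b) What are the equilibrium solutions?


Logistic ODE dP/dt = 0.05P(1 - P/21400) has equilibria where dP/dt = 0, i.e. P = 0 or P = 21400.
The coefficient (1 - P/K) = 0 when P = K, identifying K = 21400 as the carrying capacity.
(a) K = 21400; (b) equilibria P = 0 and P = 21400.


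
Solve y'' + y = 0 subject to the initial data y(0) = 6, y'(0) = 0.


Characteristic roots of r² + 1 = 0 are ±1i, so y = C₁cos(x) + C₂sin(x).
Apply y(0) = 6: C₁ = 6. Differentiate and apply y'(0) = 0: 1·C₂ = 0, so C₂ = 0.
Particular solution: y = 6cos(x).


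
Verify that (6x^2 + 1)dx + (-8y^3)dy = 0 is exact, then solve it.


Check exactness: ∂M/∂y = 0 and ∂N/∂x = 0; equal, so the equation is exact.
Integrate M with respect to x (treating y as constant): ∫M dx = 2x^3 + x + h(y).
Differentiate w.r.t. y and set equal to N: the x-dependent terms already match, leaving h'(y) = -8y^3. Integrate: h(y) = -2y^4.
So F(x,y) = -2y^4 + 2x^3 + x.
General solution: -2y^4 + 2x^3 + x = C.


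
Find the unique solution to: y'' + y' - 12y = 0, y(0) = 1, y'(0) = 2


Characteristic roots of r² + r - 12 = 0 are -4, 3.
General solution y = c₁ e^(-4x) + c₂ e^(3x).
Apply y(0) = 1: c₁ + c₂ = 1. Apply y'(0) = 2: -4 c₁ + 3 c₂ = 2.
Solve: c₁ = 1/7, c₂ = 6/7.
Particular solution: y = (1/7)e^(-4x) + (6/7)e^(3x).


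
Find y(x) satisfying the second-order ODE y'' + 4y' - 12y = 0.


Characteristic equation: r² + 4r - 12 = 0.
Factor: (r + 6)(r - 2) = 0 ⇒ r = -6, 2 (distinct real).
General solution: y = C₁e^(-6x) + C₂e^(2x).


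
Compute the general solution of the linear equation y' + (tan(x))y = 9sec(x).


P(x) = tan(x) ⇒ μ = e^(∫tan(x)dx) = sec(x).
(sec(x) y)' = 9sec²(x) ⇒ sec(x) y = 9tan(x) + C.
Multiply by cos(x): y = 9sin(x) + C·cos(x).


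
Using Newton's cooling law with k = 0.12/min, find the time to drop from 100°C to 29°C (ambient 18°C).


From T(t) = T_a + (T₀ - T_a)e^(-kt), set T(t) = 29:
(29 - 18) / (100 - 18) = e^(-0.12t), so t = -ln(0.134)/0.12 ≈ 16.7 minutes.


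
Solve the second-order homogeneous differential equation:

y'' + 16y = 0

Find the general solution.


Characteristic equation: r² + 16 = 0.
Discriminant is negative; roots r = 0 ± 4i (complex conjugate pair).
General solution uses e^(α x)(C₁ cos(β x) + C₂ sin(β x)): y = C₁cos(4x) + C₂sin(4x).


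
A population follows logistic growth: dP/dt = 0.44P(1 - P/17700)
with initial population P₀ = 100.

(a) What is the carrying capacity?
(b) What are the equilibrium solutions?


Logistic ODE dP/dt = 0.44P(1 - P/17700) has equilibria where dP/dt = 0, i.e. P = 0 or P = 17700.
The coefficient (1 - P/K) = 0 when P = K, identifying K = 17700 as the carrying capacity.
(a) K = 17700; (b) equilibria P = 0 and P = 17700.


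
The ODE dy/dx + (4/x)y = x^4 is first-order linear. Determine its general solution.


P(x) = 4/x ⇒ μ = x^4.
(x^4 y)' = x^8 ⇒ x^4 y = x^9/(9) + C.
Solve for y: y = (1/9)x^5 + C/x^4.


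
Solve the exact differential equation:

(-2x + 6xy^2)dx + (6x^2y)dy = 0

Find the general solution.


Check exactness: ∂M/∂y = 12xy and ∂N/∂x = 12xy; equal, so the equation is exact.
Integrate M with respect to x (treating y as constant): ∫M dx = -x^2 + 3x^2y^2 + h(y).
Differentiate w.r.t. y and set equal to N: all terms match, so h'(y) = 0 and h is a constant absorbed into C.
General solution: -x^2 + 3x^2y^2 = C.


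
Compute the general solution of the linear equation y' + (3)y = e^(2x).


P(x) = 3 ⇒ μ = e^(3x).
(μ y)' = e^(5x) ⇒ μ y = e^(5x)/5 + C.
Divide by μ: y = (1/5)e^(2x) + Ce^(-3x).


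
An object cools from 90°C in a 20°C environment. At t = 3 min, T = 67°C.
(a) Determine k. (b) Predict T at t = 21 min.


Newton's law: T(t) = T_a + (T₀ - T_a)e^(-kt).
(a) Use T(3) = 67: (67 - 20)/(90 - 20) = e^(-k·3), so k = -ln(0.671)/3 ≈ 0.1328.
(b) Apply k to t = 21: T(21) = 20 + (70)e^(-2.788) ≈ 24.3°C.


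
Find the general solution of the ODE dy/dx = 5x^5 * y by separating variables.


Separate variables: dy/y = 5x^5 dx.
Integrate: ln|y| = (5/6)x^6 + C₀.
Exponentiate: y = Ce^((5/6)x^6).


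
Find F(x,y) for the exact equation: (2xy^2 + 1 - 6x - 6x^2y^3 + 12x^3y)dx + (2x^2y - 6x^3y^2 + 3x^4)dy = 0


Check exactness: ∂M/∂y = 4xy - 18x^2y^2 + 12x^3 and ∂N/∂x = 4xy - 18x^2y^2 + 12x^3; equal, so the equation is exact.
Integrate M with respect to x (treating y as constant): ∫M dx = x^2y^2 + x - 3x^2 - 2x^3y^3 + 3x^4y + h(y).
Differentiate w.r.t. y and set equal to N: all terms match, so h'(y) = 0 and h is a constant absorbed into C.
General solution: x^2y^2 + x - 3x^2 - 2x^3y^3 + 3x^4y = C.


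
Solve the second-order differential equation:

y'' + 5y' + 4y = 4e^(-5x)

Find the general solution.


Characteristic roots of r² + 5r + 4 = 0 are -4, -1.
y_h = C₁e^(-4x) + C₂e^(-x).
Forcing exponent -5 is not a characteristic root; try y_p = Ae^(-5x).
Substitute: A·(25 + (5)·-5 + (4)) = A·4 = 4, so A = 1.
General solution: y = C₁e^(-4x) + C₂e^(-x) + e^(-5x).


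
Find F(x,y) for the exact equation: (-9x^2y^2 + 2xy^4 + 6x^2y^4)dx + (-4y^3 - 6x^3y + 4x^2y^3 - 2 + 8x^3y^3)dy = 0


Check exactness: ∂M/∂y = -18x^2y + 8xy^3 + 24x^2y^3 and ∂N/∂x = -18x^2y + 8xy^3 + 24x^2y^3; equal, so the equation is exact.
Integrate M with respect to x (treating y as constant): ∫M dx = -3x^3y^2 + x^2y^4 + 2x^3y^4 + h(y).
Differentiate w.r.t. y and set equal to N: the x-dependent terms already match, leaving h'(y) = -4y^3 - 2. Integrate: h(y) = -y^4 - 2y.
So F(x,y) = -y^4 - 3x^3y^2 + x^2y^4 - 2y + 2x^3y^4.
General solution: -y^4 - 3x^3y^2 + x^2y^4 - 2y + 2x^3y^4 = C.


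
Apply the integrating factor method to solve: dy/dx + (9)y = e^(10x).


P(x) = 9 ⇒ μ = e^(9x).
(μ y)' = e^(19x) ⇒ μ y = e^(19x)/19 + C.
Divide by μ: y = (1/19)e^(10x) + Ce^(-9x).


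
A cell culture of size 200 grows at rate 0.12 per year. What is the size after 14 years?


The ODE dP/dt = 0.12P has solution P(t) = P(0)e^(0.12t).
Substitute P(0) = 200 and t = 14: P(14) = 200 e^(1.68) ≈ 1073.


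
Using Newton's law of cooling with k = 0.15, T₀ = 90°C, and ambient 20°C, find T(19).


Newton's law: dT/dt = -k(T - T_a) has solution T(t) = T_a + (T₀ - T_a)e^(-kt).
Plug in T_a = 20, T₀ = 90, k = 0.15, t = 19: T(19) = 20 + (70)e^(-2.85) ≈ 24.0°C.


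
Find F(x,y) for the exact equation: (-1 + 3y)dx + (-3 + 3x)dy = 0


Check exactness: ∂M/∂y = 3 and ∂N/∂x = 3; equal, so the equation is exact.
Integrate M with respect to x (treating y as constant): ∫M dx = -x + 3xy + h(y).
Differentiate w.r.t. y and set equal to N: the x-dependent terms already match, leaving h'(y) = -3. Integrate: h(y) = -3y.
So F(x,y) = -3y - x + 3xy.
General solution: -3y - x + 3xy = C.


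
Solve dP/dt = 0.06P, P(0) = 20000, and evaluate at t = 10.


The ODE dP/dt = 0.06P has solution P(t) = P(0)e^(0.06t).
Substitute P(0) = 20000 and t = 10: P(10) = 20000 e^(0.60) ≈ 36442.


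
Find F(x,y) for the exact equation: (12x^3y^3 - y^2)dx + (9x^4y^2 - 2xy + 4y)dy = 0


Check exactness: ∂M/∂y = 36x^3y^2 - 2y and ∂N/∂x = 36x^3y^2 - 2y; equal, so the equation is exact.
Integrate M with respect to x (treating y as constant): ∫M dx = 3x^4y^3 - xy^2 + h(y).
Differentiate w.r.t. y and set equal to N: the x-dependent terms already match, leaving h'(y) = 4y. Integrate: h(y) = 2y^2.
So F(x,y) = 3x^4y^3 - xy^2 + 2y^2.
General solution: 3x^4y^3 - xy^2 + 2y^2 = C.


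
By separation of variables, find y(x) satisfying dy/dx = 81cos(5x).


g(y) = 1, so integrate directly: y = ∫ 81cos(5x) dx = (81/5)sin(5x) + C.


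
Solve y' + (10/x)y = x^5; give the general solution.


P(x) = 10/x ⇒ μ = x^10.
(x^10 y)' = x^10·x^5 = x^15.
Integrate: x^10 y = x^16/(16) + C.
Solve for y: y = (1/16)x^6 + C/x^10.
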